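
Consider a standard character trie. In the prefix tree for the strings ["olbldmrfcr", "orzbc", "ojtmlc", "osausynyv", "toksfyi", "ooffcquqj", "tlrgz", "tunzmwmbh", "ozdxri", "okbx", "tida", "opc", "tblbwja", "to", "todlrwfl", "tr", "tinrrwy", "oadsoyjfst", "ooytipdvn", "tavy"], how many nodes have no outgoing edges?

19

Leaves are exactly the stored words that no other stored word extends.
Those words: "oadsoyjfst", "ojtmlc", "okbx", "olbldmrfcr", "ooffcquqj", "ooytipdvn", "opc", "orzbc", "osausynyv", "ozdxri", "tavy", "tblbwja", "tida", "tinrrwy", "tlrgz", "todlrwfl", "toksfyi", "tr", "tunzmwmbh"
Leaf count: 19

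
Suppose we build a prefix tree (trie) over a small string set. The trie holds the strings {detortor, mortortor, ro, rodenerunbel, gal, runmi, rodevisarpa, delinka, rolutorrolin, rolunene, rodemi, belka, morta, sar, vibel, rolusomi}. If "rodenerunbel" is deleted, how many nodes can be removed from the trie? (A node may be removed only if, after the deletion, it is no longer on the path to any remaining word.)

8

A node on "rodenerunbel"'s path can go only if nothing else ends at it or branches off below it.
The suffix "nerunbel" (8 nodes) is used only by "rodenerunbel"; the node for "rode" still has the child "v", so pruning stops there.
Nodes removed: 8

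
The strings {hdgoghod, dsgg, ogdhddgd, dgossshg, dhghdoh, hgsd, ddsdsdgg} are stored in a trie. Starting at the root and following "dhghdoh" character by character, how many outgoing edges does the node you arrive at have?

0

Follow the path "dhghdoh" to its node, then look at its outgoing edges.
No stored string extends past "dhghdoh".
That node has 0 child edges.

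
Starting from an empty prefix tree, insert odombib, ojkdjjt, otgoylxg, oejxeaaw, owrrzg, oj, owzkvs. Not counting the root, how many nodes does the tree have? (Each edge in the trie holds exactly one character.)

For each word, the new-node count is its length minus the longest prefix already in the trie:
  "odombib" → 7 new (o, d, o, m, b, i, b)
  "ojkdjjt" → prefix "o" already present; 6 new (j, k, d, j, j, t)
  "otgoylxg" → prefix "o" already present; 7 new (t, g, o, y, l, x, g)
  "oejxeaaw" → prefix "o" already present; 7 new (e, j, x, e, a, a, w)
  "owrrzg" → prefix "o" already present; 5 new (w, r, r, z, g)
  "oj" → prefix "oj" already present; 0 new (none)
  "owzkvs" → prefix "ow" already present; 4 new (z, k, v, s)
Total nodes = 7 + 6 + 7 + 7 + 5 + 0 + 4 = 36

36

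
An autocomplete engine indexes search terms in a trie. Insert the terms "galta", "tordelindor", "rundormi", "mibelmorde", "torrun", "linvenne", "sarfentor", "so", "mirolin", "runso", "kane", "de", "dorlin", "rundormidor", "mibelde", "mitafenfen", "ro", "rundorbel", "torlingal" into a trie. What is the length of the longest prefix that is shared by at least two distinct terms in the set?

8

The deepest shared node is where two words last agree before diverging.
"rundormi" and "rundormidor" agree on "rundormi" (8 characters) before diverging; nothing deeper is shared.
Longest shared-prefix length: 8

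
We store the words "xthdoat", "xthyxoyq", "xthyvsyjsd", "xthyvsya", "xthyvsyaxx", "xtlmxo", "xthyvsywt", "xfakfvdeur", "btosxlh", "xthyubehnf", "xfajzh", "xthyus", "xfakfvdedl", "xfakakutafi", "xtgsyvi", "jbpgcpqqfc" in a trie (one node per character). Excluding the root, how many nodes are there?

77

Trace insertions, counting only characters that open a new branch:
  "xthdoat" → 7 new (x, t, h, d, o, a, t)
  "xthyxoyq" → prefix "xth" already present; 5 new (y, x, o, y, q)
  "xthyvsyjsd" → prefix "xthy" already present; 6 new (v, s, y, j, s, d)
  "xthyvsya" → prefix "xthyvsy" already present; 1 new (a)
  "xthyvsyaxx" → prefix "xthyvsya" already present; 2 new (x, x)
  "xtlmxo" → prefix "xt" already present; 4 new (l, m, x, o)
  "xthyvsywt" → prefix "xthyvsy" already present; 2 new (w, t)
  "xfakfvdeur" → prefix "x" already present; 9 new (f, a, k, f, v, d, e, u, r)
  "btosxlh" → 7 new (b, t, o, s, x, l, h)
  "xthyubehnf" → prefix "xthy" already present; 6 new (u, b, e, h, n, f)
  "xfajzh" → prefix "xfa" already present; 3 new (j, z, h)
  "xthyus" → prefix "xthyu" already present; 1 new (s)
  "xfakfvdedl" → prefix "xfakfvde" already present; 2 new (d, l)
  "xfakakutafi" → prefix "xfak" already present; 7 new (a, k, u, t, a, f, i)
  "xtgsyvi" → prefix "xt" already present; 5 new (g, s, y, v, i)
  "jbpgcpqqfc" → 10 new (j, b, p, g, c, p, q, q, f, c)
Total nodes = 7 + 5 + 6 + 1 + 2 + 4 + 2 + 9 + 7 + 6 + 3 + 1 + 2 + 7 + 5 + 10 = 77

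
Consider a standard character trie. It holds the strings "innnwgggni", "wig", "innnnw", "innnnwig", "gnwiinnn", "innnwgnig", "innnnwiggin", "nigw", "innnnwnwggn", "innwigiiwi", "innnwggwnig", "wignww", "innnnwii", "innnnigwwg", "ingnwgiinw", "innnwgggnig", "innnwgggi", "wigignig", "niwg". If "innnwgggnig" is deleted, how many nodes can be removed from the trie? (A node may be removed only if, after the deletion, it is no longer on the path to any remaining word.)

After clearing the end-marker at "innnwgggnig", prune upward until reaching a node still needed by another word.
The suffix "g" (1 node) is used only by "innnwgggnig"; "innnwgggni" is itself a stored word, so pruning stops there.
Nodes removed: 1

1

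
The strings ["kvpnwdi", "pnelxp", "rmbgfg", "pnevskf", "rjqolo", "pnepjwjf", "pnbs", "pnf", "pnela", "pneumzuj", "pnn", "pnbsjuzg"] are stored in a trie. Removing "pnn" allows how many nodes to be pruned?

1

A node on "pnn"'s path can go only if nothing else ends at it or branches off below it.
The suffix "n" (1 node) is used only by "pnn"; the node for "pn" still has the child "e", so pruning stops there.
Nodes removed: 1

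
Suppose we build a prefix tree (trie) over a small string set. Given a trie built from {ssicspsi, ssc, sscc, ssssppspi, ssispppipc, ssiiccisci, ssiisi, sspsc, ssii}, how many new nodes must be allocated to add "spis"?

3

Walking "spis" from the root, the first 1 characters ("s") follow existing edges; "p" is the first miss.
So 4 − 1 = 3 new nodes.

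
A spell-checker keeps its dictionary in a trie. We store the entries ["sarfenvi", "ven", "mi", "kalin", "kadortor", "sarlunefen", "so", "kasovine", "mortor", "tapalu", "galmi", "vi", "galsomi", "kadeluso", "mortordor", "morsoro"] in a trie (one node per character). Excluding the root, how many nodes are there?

71

Trace insertions, counting only characters that open a new branch:
  "sarfenvi" → 8 new (s, a, r, f, e, n, v, i)
  "ven" → 3 new (v, e, n)
  "mi" → 2 new (m, i)
  "kalin" → 5 new (k, a, l, i, n)
  "kadortor" → prefix "ka" already present; 6 new (d, o, r, t, o, r)
  "sarlunefen" → prefix "sar" already present; 7 new (l, u, n, e, f, e, n)
  "so" → prefix "s" already present; 1 new (o)
  "kasovine" → prefix "ka" already present; 6 new (s, o, v, i, n, e)
  "mortor" → prefix "m" already present; 5 new (o, r, t, o, r)
  "tapalu" → 6 new (t, a, p, a, l, u)
  "galmi" → 5 new (g, a, l, m, i)
  "vi" → prefix "v" already present; 1 new (i)
  "galsomi" → prefix "gal" already present; 4 new (s, o, m, i)
  "kadeluso" → prefix "kad" already present; 5 new (e, l, u, s, o)
  "mortordor" → prefix "mortor" already present; 3 new (d, o, r)
  "morsoro" → prefix "mor" already present; 4 new (s, o, r, o)
Total nodes = 8 + 3 + 2 + 5 + 6 + 7 + 1 + 6 + 5 + 6 + 5 + 1 + 4 + 5 + 3 + 4 = 71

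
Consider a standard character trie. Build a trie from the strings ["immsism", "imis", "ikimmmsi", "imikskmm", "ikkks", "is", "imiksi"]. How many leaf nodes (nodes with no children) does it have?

A leaf is a node with no children — equivalently, the end of a word that is not a proper prefix of any other stored word.
Those words: "ikimmmsi", "ikkks", "imiksi", "imikskmm", "imis", "immsism", "is"
Leaf count: 7

7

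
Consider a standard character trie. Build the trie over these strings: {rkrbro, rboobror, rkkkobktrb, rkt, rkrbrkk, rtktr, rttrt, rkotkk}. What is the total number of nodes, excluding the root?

35

Trie structure (* marks end of a word):
(root)
└─ r
   ├─ b
   │  └─ o
   │     └─ o
   │        └─ b
   │           └─ r
   │              └─ o
   │                 └─ r *
   ├─ k
   │  ├─ k
   │  │  └─ k
   │  │     └─ o
   │  │        └─ b
   │  │           └─ k
   │  │              └─ t
   │  │                 └─ r
   │  │                    └─ b *
   │  ├─ o
   │  │  └─ t
   │  │     └─ k
   │  │        └─ k *
   │  ├─ r
   │  │  └─ b
   │  │     └─ r
   │  │        ├─ k
   │  │        │  └─ k *
   │  │        └─ o *
   │  └─ t *
   └─ t
      ├─ k
      │  └─ t
      │     └─ r *
      └─ t
         └─ r
            └─ t *
Counting every labelled node above: 35.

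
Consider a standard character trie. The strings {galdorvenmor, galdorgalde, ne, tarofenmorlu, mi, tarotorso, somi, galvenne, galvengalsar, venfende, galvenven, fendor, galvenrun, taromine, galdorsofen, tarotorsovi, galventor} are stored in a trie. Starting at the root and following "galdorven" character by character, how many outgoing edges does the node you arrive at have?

1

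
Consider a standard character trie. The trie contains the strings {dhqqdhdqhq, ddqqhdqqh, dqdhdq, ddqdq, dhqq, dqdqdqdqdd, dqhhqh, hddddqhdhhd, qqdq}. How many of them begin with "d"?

Filter for entries beginning with "d":
Words under "d": ddqdq, ddqqhdqqh, dhqq, dhqqdhdqhq, dqdhdq, dqdqdqdqdd, dqhhqh
Count: 7

7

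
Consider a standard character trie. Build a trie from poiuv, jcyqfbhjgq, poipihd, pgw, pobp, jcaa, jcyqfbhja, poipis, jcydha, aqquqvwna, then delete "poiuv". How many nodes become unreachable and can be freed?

Walk "poiuv" from the leaf back toward the root, removing each node that no remaining word uses.
The suffix "uv" (2 nodes) is used only by "poiuv"; the node for "poi" still has the child "p", so pruning stops there.
Nodes removed: 2

2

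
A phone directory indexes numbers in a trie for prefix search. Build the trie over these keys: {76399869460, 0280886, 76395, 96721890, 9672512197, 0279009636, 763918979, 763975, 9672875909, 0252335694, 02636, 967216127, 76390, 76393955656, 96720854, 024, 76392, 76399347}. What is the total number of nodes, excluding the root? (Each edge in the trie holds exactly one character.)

Insert word by word; a character creates a node only if that edge doesn't already exist:
  "76399869460" → 11 new (7, 6, 3, 9, 9, 8, 6, 9, 4, 6, 0)
  "0280886" → 7 new (0, 2, 8, 0, 8, 8, 6)
  "76395" → prefix "7639" already present; 1 new (5)
  "96721890" → 8 new (9, 6, 7, 2, 1, 8, 9, 0)
  "9672512197" → prefix "9672" already present; 6 new (5, 1, 2, 1, 9, 7)
  "0279009636" → prefix "02" already present; 8 new (7, 9, 0, 0, 9, 6, 3, 6)
  "763918979" → prefix "7639" already present; 5 new (1, 8, 9, 7, 9)
  "763975" → prefix "7639" already present; 2 new (7, 5)
  "9672875909" → prefix "9672" already present; 6 new (8, 7, 5, 9, 0, 9)
  "0252335694" → prefix "02" already present; 8 new (5, 2, 3, 3, 5, 6, 9, 4)
  "02636" → prefix "02" already present; 3 new (6, 3, 6)
  "967216127" → prefix "96721" already present; 4 new (6, 1, 2, 7)
  "76390" → prefix "7639" already present; 1 new (0)
  "76393955656" → prefix "7639" already present; 7 new (3, 9, 5, 5, 6, 5, 6)
  "96720854" → prefix "9672" already present; 4 new (0, 8, 5, 4)
  "024" → prefix "02" already present; 1 new (4)
  "76392" → prefix "7639" already present; 1 new (2)
  "76399347" → prefix "76399" already present; 3 new (3, 4, 7)
Total nodes = 11 + 7 + 1 + 8 + 6 + 8 + 5 + 2 + 6 + 8 + 3 + 4 + 1 + 7 + 4 + 1 + 1 + 3 = 86

86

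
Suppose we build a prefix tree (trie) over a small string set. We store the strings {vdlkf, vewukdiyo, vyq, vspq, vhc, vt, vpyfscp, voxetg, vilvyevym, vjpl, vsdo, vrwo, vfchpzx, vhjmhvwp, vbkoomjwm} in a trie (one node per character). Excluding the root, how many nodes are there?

68

For each word, the new-node count is its length minus the longest prefix already in the trie:
  "vdlkf" → 5 new (v, d, l, k, f)
  "vewukdiyo" → prefix "v" already present; 8 new (e, w, u, k, d, i, y, o)
  "vyq" → prefix "v" already present; 2 new (y, q)
  "vspq" → prefix "v" already present; 3 new (s, p, q)
  "vhc" → prefix "v" already present; 2 new (h, c)
  "vt" → prefix "v" already present; 1 new (t)
  "vpyfscp" → prefix "v" already present; 6 new (p, y, f, s, c, p)
  "voxetg" → prefix "v" already present; 5 new (o, x, e, t, g)
  "vilvyevym" → prefix "v" already present; 8 new (i, l, v, y, e, v, y, m)
  "vjpl" → prefix "v" already present; 3 new (j, p, l)
  "vsdo" → prefix "vs" already present; 2 new (d, o)
  "vrwo" → prefix "v" already present; 3 new (r, w, o)
  "vfchpzx" → prefix "v" already present; 6 new (f, c, h, p, z, x)
  "vhjmhvwp" → prefix "vh" already present; 6 new (j, m, h, v, w, p)
  "vbkoomjwm" → prefix "v" already present; 8 new (b, k, o, o, m, j, w, m)
Total nodes = 5 + 8 + 2 + 3 + 2 + 1 + 6 + 5 + 8 + 3 + 2 + 3 + 6 + 6 + 8 = 68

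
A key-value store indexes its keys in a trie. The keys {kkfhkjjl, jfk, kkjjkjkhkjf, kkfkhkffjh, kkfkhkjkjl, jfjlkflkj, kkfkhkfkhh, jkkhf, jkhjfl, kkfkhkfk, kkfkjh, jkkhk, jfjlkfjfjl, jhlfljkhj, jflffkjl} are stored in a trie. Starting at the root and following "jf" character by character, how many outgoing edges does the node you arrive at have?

Walk "jf" from the root, arriving at one node.
Characters that immediately follow "jf" among the stored strings: {j, k, l}.
That node has 3 child edges.

3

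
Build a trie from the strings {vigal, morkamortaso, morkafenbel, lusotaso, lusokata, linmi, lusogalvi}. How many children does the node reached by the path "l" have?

2

The children of the "l" node are the distinct next characters among strings starting with "l".
Characters that immediately follow "l" among the stored strings: {i, u}.
That node has 2 child edges.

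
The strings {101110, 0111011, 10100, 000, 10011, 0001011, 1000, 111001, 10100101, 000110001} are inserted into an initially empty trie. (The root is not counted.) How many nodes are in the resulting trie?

38

Insert word by word; a character creates a node only if that edge doesn't already exist:
  "101110" → 6 new (1, 0, 1, 1, 1, 0)
  "0111011" → 7 new (0, 1, 1, 1, 0, 1, 1)
  "10100" → prefix "101" already present; 2 new (0, 0)
  "000" → prefix "0" already present; 2 new (0, 0)
  "10011" → prefix "10" already present; 3 new (0, 1, 1)
  "0001011" → prefix "000" already present; 4 new (1, 0, 1, 1)
  "1000" → prefix "100" already present; 1 new (0)
  "111001" → prefix "1" already present; 5 new (1, 1, 0, 0, 1)
  "10100101" → prefix "10100" already present; 3 new (1, 0, 1)
  "000110001" → prefix "0001" already present; 5 new (1, 0, 0, 0, 1)
Total nodes = 6 + 7 + 2 + 2 + 3 + 4 + 1 + 5 + 3 + 5 = 38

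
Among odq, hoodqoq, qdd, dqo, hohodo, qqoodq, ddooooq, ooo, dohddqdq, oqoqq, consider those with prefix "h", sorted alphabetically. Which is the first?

hohodo

Words with prefix "h", in lexicographic order: "hohodo", "hoodqoq"
Position 1: hohodo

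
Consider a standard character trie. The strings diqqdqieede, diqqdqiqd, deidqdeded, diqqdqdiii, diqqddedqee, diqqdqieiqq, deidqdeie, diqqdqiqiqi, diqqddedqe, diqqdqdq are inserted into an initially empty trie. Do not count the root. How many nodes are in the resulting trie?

41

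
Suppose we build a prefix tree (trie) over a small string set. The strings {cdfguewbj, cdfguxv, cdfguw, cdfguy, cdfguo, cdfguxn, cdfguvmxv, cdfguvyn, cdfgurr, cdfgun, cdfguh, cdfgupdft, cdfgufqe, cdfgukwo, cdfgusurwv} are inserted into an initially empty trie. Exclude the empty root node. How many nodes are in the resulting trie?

40

Count nodes per top-level branch (shared prefixes stored once):
  'c'-branch (cdfguewbj, cdfgufqe, cdfguh, cdfgukwo, cdfgun, cdfguo, cdfgupdft, cdfgurr, cdfgusurwv, cdfguvmxv, cdfguvyn, cdfguw, cdfguxn, cdfguxv, cdfguy): 40 nodes
Sum: 40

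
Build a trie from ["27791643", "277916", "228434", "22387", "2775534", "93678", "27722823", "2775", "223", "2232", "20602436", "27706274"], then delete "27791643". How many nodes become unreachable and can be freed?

2

A node on "27791643"'s path can go only if nothing else ends at it or branches off below it.
The suffix "43" (2 nodes) is used only by "27791643"; "277916" is itself a stored word, so pruning stops there.
Nodes removed: 2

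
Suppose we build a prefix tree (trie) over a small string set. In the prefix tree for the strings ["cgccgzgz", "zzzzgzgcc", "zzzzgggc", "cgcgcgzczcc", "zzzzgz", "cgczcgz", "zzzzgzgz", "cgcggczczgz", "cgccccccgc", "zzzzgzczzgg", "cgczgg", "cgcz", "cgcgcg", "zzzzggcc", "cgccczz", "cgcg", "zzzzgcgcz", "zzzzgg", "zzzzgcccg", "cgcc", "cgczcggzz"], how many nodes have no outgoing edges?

15

A leaf is a node with no children — equivalently, the end of a word that is not a proper prefix of any other stored word.
Those words: "cgccccccgc", "cgccczz", "cgccgzgz", "cgcgcgzczcc", "cgcggczczgz", "cgczcggzz", "cgczcgz", "cgczgg", "zzzzgcccg", "zzzzgcgcz", "zzzzggcc", "zzzzgggc", "zzzzgzczzgg", "zzzzgzgcc", "zzzzgzgz"
Leaf count: 15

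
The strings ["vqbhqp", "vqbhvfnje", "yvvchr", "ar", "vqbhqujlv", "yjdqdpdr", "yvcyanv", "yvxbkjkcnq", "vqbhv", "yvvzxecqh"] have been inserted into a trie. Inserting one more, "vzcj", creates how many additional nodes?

"v" is already a path in the trie; the remaining "zcj" must be added.
So 4 − 1 = 3 new nodes.

3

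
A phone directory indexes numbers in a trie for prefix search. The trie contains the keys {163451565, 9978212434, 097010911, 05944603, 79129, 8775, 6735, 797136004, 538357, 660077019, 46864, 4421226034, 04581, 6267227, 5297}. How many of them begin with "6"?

Traverse to the node for "6", then collect every word in that subtree.
Matches: "6267227", "660077019", "6735"
Count: 3

3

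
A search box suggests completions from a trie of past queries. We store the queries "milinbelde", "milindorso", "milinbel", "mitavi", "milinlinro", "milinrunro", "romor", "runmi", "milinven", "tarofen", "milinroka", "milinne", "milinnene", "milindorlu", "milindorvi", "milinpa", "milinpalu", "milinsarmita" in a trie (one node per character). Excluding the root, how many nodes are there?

Insert word by word; a character creates a node only if that edge doesn't already exist:
  "milinbelde" → 10 new (m, i, l, i, n, b, e, l, d, e)
  "milindorso" → prefix "milin" already present; 5 new (d, o, r, s, o)
  "milinbel" → prefix "milinbel" already present; 0 new (none)
  "mitavi" → prefix "mi" already present; 4 new (t, a, v, i)
  "milinlinro" → prefix "milin" already present; 5 new (l, i, n, r, o)
  "milinrunro" → prefix "milin" already present; 5 new (r, u, n, r, o)
  "romor" → 5 new (r, o, m, o, r)
  "runmi" → prefix "r" already present; 4 new (u, n, m, i)
  "milinven" → prefix "milin" already present; 3 new (v, e, n)
  "tarofen" → 7 new (t, a, r, o, f, e, n)
  "milinroka" → prefix "milinr" already present; 3 new (o, k, a)
  "milinne" → prefix "milin" already present; 2 new (n, e)
  "milinnene" → prefix "milinne" already present; 2 new (n, e)
  "milindorlu" → prefix "milindor" already present; 2 new (l, u)
  "milindorvi" → prefix "milindor" already present; 2 new (v, i)
  "milinpa" → prefix "milin" already present; 2 new (p, a)
  "milinpalu" → prefix "milinpa" already present; 2 new (l, u)
  "milinsarmita" → prefix "milin" already present; 7 new (s, a, r, m, i, t, a)
Total nodes = 10 + 5 + 0 + 4 + 5 + 5 + 5 + 4 + 3 + 7 + 3 + 2 + 2 + 2 + 2 + 2 + 2 + 7 = 70

70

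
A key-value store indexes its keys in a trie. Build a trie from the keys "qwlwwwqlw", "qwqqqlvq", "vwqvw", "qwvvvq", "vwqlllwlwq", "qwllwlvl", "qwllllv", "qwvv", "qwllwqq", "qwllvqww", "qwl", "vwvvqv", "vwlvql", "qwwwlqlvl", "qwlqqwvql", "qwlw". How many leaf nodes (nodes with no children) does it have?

13

Leaves are exactly the stored words that no other stored word extends.
Those words: "qwllllv", "qwllvqww", "qwllwlvl", "qwllwqq", "qwlqqwvql", "qwlwwwqlw", "qwqqqlvq", "qwvvvq", "qwwwlqlvl", "vwlvql", "vwqlllwlwq", "vwqvw", "vwvvqv"
Leaf count: 13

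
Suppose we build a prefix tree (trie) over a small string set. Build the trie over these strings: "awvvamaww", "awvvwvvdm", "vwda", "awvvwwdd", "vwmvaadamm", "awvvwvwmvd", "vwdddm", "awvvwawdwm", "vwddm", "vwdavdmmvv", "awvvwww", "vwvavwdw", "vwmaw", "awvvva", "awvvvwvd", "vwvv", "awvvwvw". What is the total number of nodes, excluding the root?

63

Count nodes per top-level branch (shared prefixes stored once):
  'a'-branch (awvvamaww, awvvva, awvvvwvd, awvvwawdwm, awvvwvvdm, awvvwvw, awvvwvwmvd, awvvwwdd, awvvwww): 32 nodes
  'v'-branch (vwda, vwdavdmmvv, vwdddm, vwddm, vwmaw, vwmvaadamm, vwvavwdw, vwvv): 31 nodes
Sum: 63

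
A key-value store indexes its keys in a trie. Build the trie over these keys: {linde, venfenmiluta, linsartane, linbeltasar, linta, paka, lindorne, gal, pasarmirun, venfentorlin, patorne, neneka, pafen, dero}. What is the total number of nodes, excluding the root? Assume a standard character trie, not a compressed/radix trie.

Count nodes per top-level branch (shared prefixes stored once):
  'd'-branch (dero): 4 nodes
  'g'-branch (gal): 3 nodes
  'l'-branch (linbeltasar, linde, lindorne, linsartane, linta): 26 nodes
  'n'-branch (neneka): 6 nodes
  'p'-branch (pafen, paka, pasarmirun, patorne): 20 nodes
  'v'-branch (venfenmiluta, venfentorlin): 18 nodes
Sum: 77

77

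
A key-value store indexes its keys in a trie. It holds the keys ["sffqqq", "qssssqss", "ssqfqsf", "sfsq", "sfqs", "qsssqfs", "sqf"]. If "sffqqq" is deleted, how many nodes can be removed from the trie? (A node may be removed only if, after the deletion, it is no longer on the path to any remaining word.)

4

After clearing the end-marker at "sffqqq", prune upward until reaching a node still needed by another word.
The suffix "fqqq" (4 nodes) is used only by "sffqqq"; the node for "sf" still has the child "s", so pruning stops there.
Nodes removed: 4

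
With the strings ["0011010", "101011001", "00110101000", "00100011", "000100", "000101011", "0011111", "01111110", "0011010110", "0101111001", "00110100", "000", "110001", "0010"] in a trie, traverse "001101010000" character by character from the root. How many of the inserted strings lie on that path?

Walk "001101010000" from the root; an end-of-word marker is hit whenever a stored word is a prefix of "001101010000".
Prefixes of the query that are stored words: "0011010", "00110101000"
Count: 2

2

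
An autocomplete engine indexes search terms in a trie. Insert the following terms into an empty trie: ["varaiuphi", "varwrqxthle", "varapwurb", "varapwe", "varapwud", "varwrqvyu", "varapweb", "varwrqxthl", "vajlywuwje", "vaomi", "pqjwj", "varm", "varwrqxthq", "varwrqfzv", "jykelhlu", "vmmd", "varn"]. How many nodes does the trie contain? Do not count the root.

Insert word by word; a character creates a node only if that edge doesn't already exist:
  "varaiuphi" → 9 new (v, a, r, a, i, u, p, h, i)
  "varwrqxthle" → prefix "var" already present; 8 new (w, r, q, x, t, h, l, e)
  "varapwurb" → prefix "vara" already present; 5 new (p, w, u, r, b)
  "varapwe" → prefix "varapw" already present; 1 new (e)
  "varapwud" → prefix "varapwu" already present; 1 new (d)
  "varwrqvyu" → prefix "varwrq" already present; 3 new (v, y, u)
  "varapweb" → prefix "varapwe" already present; 1 new (b)
  "varwrqxthl" → prefix "varwrqxthl" already present; 0 new (none)
  "vajlywuwje" → prefix "va" already present; 8 new (j, l, y, w, u, w, j, e)
  "vaomi" → prefix "va" already present; 3 new (o, m, i)
  "pqjwj" → 5 new (p, q, j, w, j)
  "varm" → prefix "var" already present; 1 new (m)
  "varwrqxthq" → prefix "varwrqxth" already present; 1 new (q)
  "varwrqfzv" → prefix "varwrq" already present; 3 new (f, z, v)
  "jykelhlu" → 8 new (j, y, k, e, l, h, l, u)
  "vmmd" → prefix "v" already present; 3 new (m, m, d)
  "varn" → prefix "var" already present; 1 new (n)
Total nodes = 9 + 8 + 5 + 1 + 1 + 3 + 1 + 0 + 8 + 3 + 5 + 1 + 1 + 3 + 8 + 3 + 1 = 61

61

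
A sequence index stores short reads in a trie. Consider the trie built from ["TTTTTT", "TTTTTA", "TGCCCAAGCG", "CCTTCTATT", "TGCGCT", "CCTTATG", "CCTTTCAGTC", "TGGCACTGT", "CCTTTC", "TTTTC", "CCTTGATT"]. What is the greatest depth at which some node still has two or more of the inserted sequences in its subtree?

The deepest shared node is where two words last agree before diverging.
"CCTTTC" and "CCTTTCAGTC" agree on "CCTTTC" (6 characters) before diverging; nothing deeper is shared.
Longest shared-prefix length: 6

6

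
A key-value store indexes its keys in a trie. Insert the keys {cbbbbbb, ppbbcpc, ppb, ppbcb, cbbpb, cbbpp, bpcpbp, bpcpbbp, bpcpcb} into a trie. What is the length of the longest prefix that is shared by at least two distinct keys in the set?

5

Equivalently: take the maximum, over all pairs, of their longest common prefix length.
e.g. "bpcpbbp" and "bpcpbp" share the prefix "bpcpb" of length 5; no pair shares a longer one.
Longest shared-prefix length: 5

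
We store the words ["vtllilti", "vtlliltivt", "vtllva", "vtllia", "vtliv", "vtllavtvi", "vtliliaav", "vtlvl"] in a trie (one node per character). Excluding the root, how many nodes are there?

27

Count nodes per top-level branch (shared prefixes stored once):
  'v'-branch (vtliliaav, vtliv, vtllavtvi, vtllia, vtllilti, vtlliltivt, vtllva, vtlvl): 27 nodes
Sum: 27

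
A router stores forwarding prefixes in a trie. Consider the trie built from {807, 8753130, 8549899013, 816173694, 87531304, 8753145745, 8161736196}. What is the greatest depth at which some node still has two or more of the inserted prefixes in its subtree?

The deepest shared node is where two words last agree before diverging.
"8161736196" and "816173694" agree on "8161736" (7 characters) before diverging; nothing deeper is shared.
Longest shared-prefix length: 7

7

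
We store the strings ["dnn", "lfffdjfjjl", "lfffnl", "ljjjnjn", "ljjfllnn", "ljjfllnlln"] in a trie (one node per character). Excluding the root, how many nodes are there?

29

Count nodes per top-level branch (shared prefixes stored once):
  'd'-branch (dnn): 3 nodes
  'l'-branch (lfffdjfjjl, lfffnl, ljjfllnlln, ljjfllnn, ljjjnjn): 26 nodes
Sum: 29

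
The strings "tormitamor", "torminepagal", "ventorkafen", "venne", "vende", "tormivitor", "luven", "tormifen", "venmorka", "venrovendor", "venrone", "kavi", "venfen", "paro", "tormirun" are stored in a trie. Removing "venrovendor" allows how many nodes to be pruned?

6

Walk "venrovendor" from the leaf back toward the root, removing each node that no remaining word uses.
The suffix "vendor" (6 nodes) is used only by "venrovendor"; the node for "venro" still has the child "n", so pruning stops there.
Nodes removed: 6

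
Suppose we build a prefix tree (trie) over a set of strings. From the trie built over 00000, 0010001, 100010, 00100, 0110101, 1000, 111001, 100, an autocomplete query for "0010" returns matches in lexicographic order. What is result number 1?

00100

Words with prefix "0010", in lexicographic order: "00100", "0010001"
The 1st is 00100.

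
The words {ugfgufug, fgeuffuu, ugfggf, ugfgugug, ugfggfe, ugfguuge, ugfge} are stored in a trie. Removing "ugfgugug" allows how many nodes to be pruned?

3

A node on "ugfgugug"'s path can go only if nothing else ends at it or branches off below it.
The suffix "gug" (3 nodes) is used only by "ugfgugug"; the node for "ugfgu" still has the child "f", so pruning stops there.
Nodes removed: 3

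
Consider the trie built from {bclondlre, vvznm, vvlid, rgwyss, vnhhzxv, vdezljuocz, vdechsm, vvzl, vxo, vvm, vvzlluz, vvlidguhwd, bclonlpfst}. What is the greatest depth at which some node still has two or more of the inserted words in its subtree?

5

Equivalently: take the maximum, over all pairs, of their longest common prefix length.
e.g. "bclondlre" and "bclonlpfst" share the prefix "bclon" of length 5; no pair shares a longer one.
Longest shared-prefix length: 5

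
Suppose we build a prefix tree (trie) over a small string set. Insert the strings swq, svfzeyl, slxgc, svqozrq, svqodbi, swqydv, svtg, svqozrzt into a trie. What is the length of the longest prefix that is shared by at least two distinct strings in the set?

The deepest shared node is where two words last agree before diverging.
"svqozrq" and "svqozrzt" agree on "svqozr" (6 characters) before diverging; nothing deeper is shared.
Longest shared-prefix length: 6

6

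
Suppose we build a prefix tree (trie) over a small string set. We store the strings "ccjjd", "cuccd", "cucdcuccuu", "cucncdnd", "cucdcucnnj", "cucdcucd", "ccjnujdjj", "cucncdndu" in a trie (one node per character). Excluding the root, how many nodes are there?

32

Count nodes per top-level branch (shared prefixes stored once):
  'c'-branch (ccjjd, ccjnujdjj, cuccd, cucdcuccuu, cucdcucd, cucdcucnnj, cucncdnd, cucncdndu): 32 nodes
Sum: 32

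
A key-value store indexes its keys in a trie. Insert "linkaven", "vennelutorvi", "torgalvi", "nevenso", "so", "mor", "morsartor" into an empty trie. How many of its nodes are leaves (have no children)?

6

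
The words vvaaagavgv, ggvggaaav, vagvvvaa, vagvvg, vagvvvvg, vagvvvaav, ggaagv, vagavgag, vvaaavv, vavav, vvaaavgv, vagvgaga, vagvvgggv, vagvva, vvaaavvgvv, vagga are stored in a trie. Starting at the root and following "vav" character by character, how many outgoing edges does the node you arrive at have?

1

Walk "vav" from the root, arriving at one node.
Characters that immediately follow "vav" among the stored strings: {a}.
That node has 1 child edge.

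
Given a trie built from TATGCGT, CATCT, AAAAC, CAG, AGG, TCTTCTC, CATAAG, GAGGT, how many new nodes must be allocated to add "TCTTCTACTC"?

The longest prefix of "TCTTCTACTC" already in the trie is "TCTTCT" (length 6).
New nodes needed: |"TCTTCTACTC"| − 6 = 10 − 6 = 4.

4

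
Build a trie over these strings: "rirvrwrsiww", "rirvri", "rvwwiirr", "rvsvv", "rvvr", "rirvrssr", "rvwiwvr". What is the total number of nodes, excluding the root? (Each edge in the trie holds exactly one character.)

31

Count nodes per top-level branch (shared prefixes stored once):
  'r'-branch (rirvri, rirvrssr, rirvrwrsiww, rvsvv, rvvr, rvwiwvr, rvwwiirr): 31 nodes
Sum: 31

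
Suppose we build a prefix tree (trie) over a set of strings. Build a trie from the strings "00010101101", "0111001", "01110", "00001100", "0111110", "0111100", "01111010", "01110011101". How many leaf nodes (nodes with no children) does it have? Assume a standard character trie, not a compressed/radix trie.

A leaf is a node with no children — equivalently, the end of a word that is not a proper prefix of any other stored word.
Those words: "00001100", "00010101101", "01110011101", "0111100", "01111010", "0111110"
Leaf count: 6

6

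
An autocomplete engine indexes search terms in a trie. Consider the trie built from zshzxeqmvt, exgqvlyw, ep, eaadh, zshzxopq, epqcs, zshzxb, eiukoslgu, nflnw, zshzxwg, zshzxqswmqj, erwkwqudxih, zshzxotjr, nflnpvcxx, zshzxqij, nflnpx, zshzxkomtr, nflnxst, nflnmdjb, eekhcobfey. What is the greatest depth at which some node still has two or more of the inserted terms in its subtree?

6

Look for the deepest trie node that still has at least two words in its subtree.
e.g. "zshzxopq" and "zshzxotjr" share the prefix "zshzxo" of length 6; no pair shares a longer one.
Longest shared-prefix length: 6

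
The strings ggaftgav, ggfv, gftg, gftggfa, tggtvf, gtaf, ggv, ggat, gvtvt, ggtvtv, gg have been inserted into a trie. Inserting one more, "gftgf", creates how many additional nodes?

1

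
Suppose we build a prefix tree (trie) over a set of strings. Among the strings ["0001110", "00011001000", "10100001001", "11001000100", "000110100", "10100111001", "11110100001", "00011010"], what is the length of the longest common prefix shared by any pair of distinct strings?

8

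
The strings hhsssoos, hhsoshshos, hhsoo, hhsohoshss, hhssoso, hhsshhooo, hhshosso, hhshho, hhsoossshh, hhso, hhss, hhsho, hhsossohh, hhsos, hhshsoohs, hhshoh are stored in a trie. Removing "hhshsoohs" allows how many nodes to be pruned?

5

Walk "hhshsoohs" from the leaf back toward the root, removing each node that no remaining word uses.
The suffix "soohs" (5 nodes) is used only by "hhshsoohs"; the node for "hhsh" still has the child "o", so pruning stops there.
Nodes removed: 5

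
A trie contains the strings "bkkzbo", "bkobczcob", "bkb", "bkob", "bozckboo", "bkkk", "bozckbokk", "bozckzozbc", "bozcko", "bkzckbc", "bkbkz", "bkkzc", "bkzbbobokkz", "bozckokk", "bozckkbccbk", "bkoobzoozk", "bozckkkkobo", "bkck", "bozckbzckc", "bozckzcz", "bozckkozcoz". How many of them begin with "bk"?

11

Filter for entries beginning with "bk":
Matches: "bkb", "bkbkz", "bkck", "bkkk", "bkkzbo", "bkkzc", "bkob", "bkobczcob", "bkoobzoozk", "bkzbbobokkz", "bkzckbc"
Count: 11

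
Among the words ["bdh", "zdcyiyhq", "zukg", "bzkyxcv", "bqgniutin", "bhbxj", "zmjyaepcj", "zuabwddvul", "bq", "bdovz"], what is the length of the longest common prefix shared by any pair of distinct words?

Equivalently: take the maximum, over all pairs, of their longest common prefix length.
"bdh" and "bdovz" agree on "bd" (2 characters) before diverging; nothing deeper is shared.
Longest shared-prefix length: 2

2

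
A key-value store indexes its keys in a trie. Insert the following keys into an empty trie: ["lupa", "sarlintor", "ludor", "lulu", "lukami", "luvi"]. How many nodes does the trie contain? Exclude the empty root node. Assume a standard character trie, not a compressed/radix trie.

Insert word by word; a character creates a node only if that edge doesn't already exist:
  "lupa" → 4 new (l, u, p, a)
  "sarlintor" → 9 new (s, a, r, l, i, n, t, o, r)
  "ludor" → prefix "lu" already present; 3 new (d, o, r)
  "lulu" → prefix "lu" already present; 2 new (l, u)
  "lukami" → prefix "lu" already present; 4 new (k, a, m, i)
  "luvi" → prefix "lu" already present; 2 new (v, i)
Total nodes = 4 + 9 + 3 + 2 + 4 + 2 = 24

24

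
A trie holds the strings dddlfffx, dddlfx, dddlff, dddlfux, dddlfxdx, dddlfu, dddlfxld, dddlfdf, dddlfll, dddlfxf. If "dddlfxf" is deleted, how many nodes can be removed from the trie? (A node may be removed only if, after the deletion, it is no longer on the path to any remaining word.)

Walk "dddlfxf" from the leaf back toward the root, removing each node that no remaining word uses.
The suffix "f" (1 node) is used only by "dddlfxf"; the node for "dddlfx" still has the child "d", so pruning stops there.
Nodes removed: 1

1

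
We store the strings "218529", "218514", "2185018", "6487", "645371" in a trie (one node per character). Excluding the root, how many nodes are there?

For each word, the new-node count is its length minus the longest prefix already in the trie:
  "218529" → 6 new (2, 1, 8, 5, 2, 9)
  "218514" → prefix "2185" already present; 2 new (1, 4)
  "2185018" → prefix "2185" already present; 3 new (0, 1, 8)
  "6487" → 4 new (6, 4, 8, 7)
  "645371" → prefix "64" already present; 4 new (5, 3, 7, 1)
Total nodes = 6 + 2 + 3 + 4 + 4 = 19

19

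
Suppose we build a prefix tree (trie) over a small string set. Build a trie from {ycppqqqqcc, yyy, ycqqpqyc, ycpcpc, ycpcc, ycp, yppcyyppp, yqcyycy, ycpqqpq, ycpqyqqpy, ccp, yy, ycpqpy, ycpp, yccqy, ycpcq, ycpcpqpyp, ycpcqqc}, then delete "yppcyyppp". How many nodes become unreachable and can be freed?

A node on "yppcyyppp"'s path can go only if nothing else ends at it or branches off below it.
The suffix "ppcyyppp" (8 nodes) is used only by "yppcyyppp"; the node for "y" still has the child "c", so pruning stops there.
Nodes removed: 8

8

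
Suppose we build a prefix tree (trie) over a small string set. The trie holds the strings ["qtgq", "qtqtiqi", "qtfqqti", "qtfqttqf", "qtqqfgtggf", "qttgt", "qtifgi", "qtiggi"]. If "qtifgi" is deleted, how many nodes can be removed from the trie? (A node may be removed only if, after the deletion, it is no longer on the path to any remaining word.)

3

A node on "qtifgi"'s path can go only if nothing else ends at it or branches off below it.
The suffix "fgi" (3 nodes) is used only by "qtifgi"; the node for "qti" still has the child "g", so pruning stops there.
Nodes removed: 3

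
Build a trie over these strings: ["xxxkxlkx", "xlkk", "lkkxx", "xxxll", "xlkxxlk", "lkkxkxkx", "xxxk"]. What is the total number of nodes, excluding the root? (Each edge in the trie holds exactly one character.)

26

Count nodes per top-level branch (shared prefixes stored once):
  'l'-branch (lkkxkxkx, lkkxx): 9 nodes
  'x'-branch (xlkk, xlkxxlk, xxxk, xxxkxlkx, xxxll): 17 nodes
Sum: 26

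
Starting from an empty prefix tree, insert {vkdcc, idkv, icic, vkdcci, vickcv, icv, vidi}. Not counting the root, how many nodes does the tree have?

21

For each word, the new-node count is its length minus the longest prefix already in the trie:
  "vkdcc" → 5 new (v, k, d, c, c)
  "idkv" → 4 new (i, d, k, v)
  "icic" → prefix "i" already present; 3 new (c, i, c)
  "vkdcci" → prefix "vkdcc" already present; 1 new (i)
  "vickcv" → prefix "v" already present; 5 new (i, c, k, c, v)
  "icv" → prefix "ic" already present; 1 new (v)
  "vidi" → prefix "vi" already present; 2 new (d, i)
Total nodes = 5 + 4 + 3 + 1 + 5 + 1 + 2 = 21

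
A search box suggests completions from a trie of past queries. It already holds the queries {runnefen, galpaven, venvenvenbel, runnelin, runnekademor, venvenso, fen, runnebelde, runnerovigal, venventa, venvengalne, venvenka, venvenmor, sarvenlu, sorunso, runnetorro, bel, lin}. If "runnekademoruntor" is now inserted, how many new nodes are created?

5

The longest prefix of "runnekademoruntor" already in the trie is "runnekademor" (length 12).
So 17 − 12 = 5 new nodes.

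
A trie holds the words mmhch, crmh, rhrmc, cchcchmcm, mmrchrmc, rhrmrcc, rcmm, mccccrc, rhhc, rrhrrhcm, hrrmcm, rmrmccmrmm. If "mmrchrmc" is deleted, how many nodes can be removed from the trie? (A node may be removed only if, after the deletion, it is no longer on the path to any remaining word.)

6

After clearing the end-marker at "mmrchrmc", prune upward until reaching a node still needed by another word.
The suffix "rchrmc" (6 nodes) is used only by "mmrchrmc"; the node for "mm" still has the child "h", so pruning stops there.
Nodes removed: 6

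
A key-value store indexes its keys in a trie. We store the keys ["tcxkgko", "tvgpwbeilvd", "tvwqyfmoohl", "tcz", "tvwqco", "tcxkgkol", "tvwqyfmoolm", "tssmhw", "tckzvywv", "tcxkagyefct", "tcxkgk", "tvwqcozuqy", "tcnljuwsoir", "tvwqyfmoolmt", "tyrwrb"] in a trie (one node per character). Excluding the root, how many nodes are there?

Insert word by word; a character creates a node only if that edge doesn't already exist:
  "tcxkgko" → 7 new (t, c, x, k, g, k, o)
  "tvgpwbeilvd" → prefix "t" already present; 10 new (v, g, p, w, b, e, i, l, v, d)
  "tvwqyfmoohl" → prefix "tv" already present; 9 new (w, q, y, f, m, o, o, h, l)
  "tcz" → prefix "tc" already present; 1 new (z)
  "tvwqco" → prefix "tvwq" already present; 2 new (c, o)
  "tcxkgkol" → prefix "tcxkgko" already present; 1 new (l)
  "tvwqyfmoolm" → prefix "tvwqyfmoo" already present; 2 new (l, m)
  "tssmhw" → prefix "t" already present; 5 new (s, s, m, h, w)
  "tckzvywv" → prefix "tc" already present; 6 new (k, z, v, y, w, v)
  "tcxkagyefct" → prefix "tcxk" already present; 7 new (a, g, y, e, f, c, t)
  "tcxkgk" → prefix "tcxkgk" already present; 0 new (none)
  "tvwqcozuqy" → prefix "tvwqco" already present; 4 new (z, u, q, y)
  "tcnljuwsoir" → prefix "tc" already present; 9 new (n, l, j, u, w, s, o, i, r)
  "tvwqyfmoolmt" → prefix "tvwqyfmoolm" already present; 1 new (t)
  "tyrwrb" → prefix "t" already present; 5 new (y, r, w, r, b)
Total nodes = 7 + 10 + 9 + 1 + 2 + 1 + 2 + 5 + 6 + 7 + 0 + 4 + 9 + 1 + 5 = 69

69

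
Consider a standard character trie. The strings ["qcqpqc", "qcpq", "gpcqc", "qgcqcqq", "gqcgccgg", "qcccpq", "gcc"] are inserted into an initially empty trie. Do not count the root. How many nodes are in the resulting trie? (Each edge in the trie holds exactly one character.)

32

Count nodes per top-level branch (shared prefixes stored once):
  'g'-branch (gcc, gpcqc, gqcgccgg): 14 nodes
  'q'-branch (qcccpq, qcpq, qcqpqc, qgcqcqq): 18 nodes
Sum: 32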